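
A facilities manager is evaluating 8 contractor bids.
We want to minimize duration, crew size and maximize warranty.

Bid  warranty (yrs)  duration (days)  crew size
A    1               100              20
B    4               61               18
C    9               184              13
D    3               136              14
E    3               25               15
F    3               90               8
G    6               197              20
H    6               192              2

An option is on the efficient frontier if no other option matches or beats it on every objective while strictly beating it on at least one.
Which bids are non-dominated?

A: dominated by B (warranty 4≥1, duration 61≤100, crew size 18≤20).
B: not dominated.
C: not dominated (best warranty).
D: dominated by F (warranty 3≥3, duration 90≤136, crew size 8≤14).
E: not dominated (best duration).
F: not dominated.
G: dominated by C (warranty 9≥6, duration 184≤197, crew size 13≤20).
H: not dominated (best crew size).

B, C, E, F, H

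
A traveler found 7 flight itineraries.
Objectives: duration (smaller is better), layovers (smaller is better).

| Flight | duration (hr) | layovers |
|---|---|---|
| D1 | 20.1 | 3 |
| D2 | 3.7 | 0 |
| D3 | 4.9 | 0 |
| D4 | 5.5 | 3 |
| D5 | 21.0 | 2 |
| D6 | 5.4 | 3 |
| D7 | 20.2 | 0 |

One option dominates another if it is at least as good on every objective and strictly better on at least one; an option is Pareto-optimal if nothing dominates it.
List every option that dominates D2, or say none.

D1: worse on duration (20.1 vs 3.7).
D3: worse on duration (4.9 vs 3.7).
D4: worse on duration (5.5 vs 3.7).
D5: worse on duration (21.0 vs 3.7).
D6: worse on duration (5.4 vs 3.7).
D7: worse on duration (20.2 vs 3.7).
No option dominates D2.

none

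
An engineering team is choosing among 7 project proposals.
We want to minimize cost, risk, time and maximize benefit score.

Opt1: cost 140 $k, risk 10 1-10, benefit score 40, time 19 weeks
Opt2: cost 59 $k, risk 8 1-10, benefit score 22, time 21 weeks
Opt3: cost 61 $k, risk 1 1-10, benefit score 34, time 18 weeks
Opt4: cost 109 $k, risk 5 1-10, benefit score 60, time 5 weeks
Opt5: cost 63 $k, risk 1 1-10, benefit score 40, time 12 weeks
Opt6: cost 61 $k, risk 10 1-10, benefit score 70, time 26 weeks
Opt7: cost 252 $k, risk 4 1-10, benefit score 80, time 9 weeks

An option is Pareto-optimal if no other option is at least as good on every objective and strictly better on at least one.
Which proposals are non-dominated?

Opt1: dominated by Opt4 (cost 109≤140, risk 5≤10, benefit score 60≥40, time 5≤19).
Opt2: not dominated (best cost).
Opt3: not dominated.
Opt4: not dominated (best time).
Opt5: not dominated.
Opt6: not dominated.
Opt7: not dominated (best benefit score).

Opt2, Opt3, Opt4, Opt5, Opt6, Opt7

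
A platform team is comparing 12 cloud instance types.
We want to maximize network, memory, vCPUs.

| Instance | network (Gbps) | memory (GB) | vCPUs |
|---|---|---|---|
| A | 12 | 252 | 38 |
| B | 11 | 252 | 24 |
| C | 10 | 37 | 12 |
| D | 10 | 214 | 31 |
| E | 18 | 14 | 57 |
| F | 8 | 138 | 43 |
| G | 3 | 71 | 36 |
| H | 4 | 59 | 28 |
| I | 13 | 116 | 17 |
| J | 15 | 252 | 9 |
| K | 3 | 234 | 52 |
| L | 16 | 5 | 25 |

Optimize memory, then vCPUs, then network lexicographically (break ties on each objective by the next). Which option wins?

First maximize memory: best is 252, kept {A, B, J}.
Then maximize vCPUs: best is 38, kept {A}.

A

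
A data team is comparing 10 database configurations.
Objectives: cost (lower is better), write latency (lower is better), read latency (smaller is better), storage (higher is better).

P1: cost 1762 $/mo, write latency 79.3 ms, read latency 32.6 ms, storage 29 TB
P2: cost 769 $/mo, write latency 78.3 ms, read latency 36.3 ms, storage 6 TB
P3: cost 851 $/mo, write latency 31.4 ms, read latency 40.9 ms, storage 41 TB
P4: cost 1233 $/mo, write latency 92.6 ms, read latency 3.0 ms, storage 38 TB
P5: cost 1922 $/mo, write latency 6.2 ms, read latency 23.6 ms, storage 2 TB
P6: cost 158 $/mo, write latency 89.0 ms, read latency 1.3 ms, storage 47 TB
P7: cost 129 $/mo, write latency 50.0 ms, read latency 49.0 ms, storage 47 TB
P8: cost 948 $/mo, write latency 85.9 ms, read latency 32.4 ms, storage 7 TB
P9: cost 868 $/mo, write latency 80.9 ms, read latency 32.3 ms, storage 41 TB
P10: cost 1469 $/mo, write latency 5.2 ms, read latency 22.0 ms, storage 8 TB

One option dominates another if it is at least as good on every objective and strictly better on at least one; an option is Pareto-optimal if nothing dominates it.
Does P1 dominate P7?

P1 vs P7: P1 is worse on cost (1762 vs 129), so it does not dominate P7.

No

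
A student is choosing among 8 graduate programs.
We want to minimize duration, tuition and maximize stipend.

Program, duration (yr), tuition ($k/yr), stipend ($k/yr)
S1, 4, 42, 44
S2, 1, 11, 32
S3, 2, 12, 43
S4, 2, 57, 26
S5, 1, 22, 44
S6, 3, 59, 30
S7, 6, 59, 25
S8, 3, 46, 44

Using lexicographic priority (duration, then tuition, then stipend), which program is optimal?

S2

First minimize duration: best is 1, kept {S2, S5}.
Then minimize tuition: best is 11, kept {S2}.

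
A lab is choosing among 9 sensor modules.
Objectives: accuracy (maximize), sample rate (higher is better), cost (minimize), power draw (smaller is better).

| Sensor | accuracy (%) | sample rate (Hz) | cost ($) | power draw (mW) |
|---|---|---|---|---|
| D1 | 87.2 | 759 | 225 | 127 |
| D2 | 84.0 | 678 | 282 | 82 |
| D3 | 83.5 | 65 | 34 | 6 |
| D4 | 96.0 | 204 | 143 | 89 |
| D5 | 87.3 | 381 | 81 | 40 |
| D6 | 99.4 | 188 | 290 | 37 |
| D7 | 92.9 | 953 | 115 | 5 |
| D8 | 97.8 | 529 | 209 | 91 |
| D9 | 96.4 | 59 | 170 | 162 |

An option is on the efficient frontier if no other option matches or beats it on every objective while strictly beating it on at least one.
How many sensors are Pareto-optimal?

7

D1: dominated by D7 (accuracy 92.9≥87.2, sample rate 953≥759, cost 115≤225, power draw 5≤127).
D2: dominated by D7 (accuracy 92.9≥84.0, sample rate 953≥678, cost 115≤282, power draw 5≤82).
D3: not dominated (best cost).
D4: not dominated.
D5: not dominated.
D6: not dominated (best accuracy).
D7: not dominated (best sample rate).
D8: not dominated.
D9: not dominated.
Pareto-optimal: D3, D4, D5, D6, D7, D8, D9 → 7.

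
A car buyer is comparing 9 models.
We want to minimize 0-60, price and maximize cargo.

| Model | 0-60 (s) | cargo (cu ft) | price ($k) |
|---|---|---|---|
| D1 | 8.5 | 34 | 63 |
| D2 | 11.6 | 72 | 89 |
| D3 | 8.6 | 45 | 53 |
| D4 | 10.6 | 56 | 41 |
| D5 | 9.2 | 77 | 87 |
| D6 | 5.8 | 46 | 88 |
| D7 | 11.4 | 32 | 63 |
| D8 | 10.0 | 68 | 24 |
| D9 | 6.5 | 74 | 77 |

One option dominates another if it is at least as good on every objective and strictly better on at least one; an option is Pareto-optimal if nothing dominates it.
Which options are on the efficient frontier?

D1, D3, D5, D6, D8, D9

D1: not dominated.
D2: dominated by D5 (0-60 9.2≤11.6, cargo 77≥72, price 87≤89).
D3: not dominated.
D4: dominated by D8 (0-60 10.0≤10.6, cargo 68≥56, price 24≤41).
D5: not dominated (best cargo).
D6: not dominated (best 0-60).
D7: dominated by D1 (0-60 8.5≤11.4, cargo 34≥32, price 63≤63).
D8: not dominated (best price).
D9: not dominated.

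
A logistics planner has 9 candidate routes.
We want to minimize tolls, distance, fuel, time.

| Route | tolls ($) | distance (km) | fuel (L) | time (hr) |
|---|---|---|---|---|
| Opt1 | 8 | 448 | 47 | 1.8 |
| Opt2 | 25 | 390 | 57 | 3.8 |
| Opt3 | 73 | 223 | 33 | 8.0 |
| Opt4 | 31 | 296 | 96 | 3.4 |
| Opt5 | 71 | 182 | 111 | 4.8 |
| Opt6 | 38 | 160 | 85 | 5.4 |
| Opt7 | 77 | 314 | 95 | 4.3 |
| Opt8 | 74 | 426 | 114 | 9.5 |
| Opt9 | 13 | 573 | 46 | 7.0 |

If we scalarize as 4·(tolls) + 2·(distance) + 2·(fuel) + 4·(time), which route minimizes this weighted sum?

Opt6

Opt1: 4·8 + 2·448 + 2·47 + 4·1.8 = 1029.2
Opt2: 4·25 + 2·390 + 2·57 + 4·3.8 = 1009.2
Opt3: 4·73 + 2·223 + 2·33 + 4·8.0 = 836.0
Opt4: 4·31 + 2·296 + 2·96 + 4·3.4 = 921.6
Opt5: 4·71 + 2·182 + 2·111 + 4·4.8 = 889.2
Opt6: 4·38 + 2·160 + 2·85 + 4·5.4 = 663.6
Opt7: 4·77 + 2·314 + 2·95 + 4·4.3 = 1143.2
Opt8: 4·74 + 2·426 + 2·114 + 4·9.5 = 1414.0
Opt9: 4·13 + 2·573 + 2·46 + 4·7.0 = 1318.0
Lowest: Opt6 at 663.6.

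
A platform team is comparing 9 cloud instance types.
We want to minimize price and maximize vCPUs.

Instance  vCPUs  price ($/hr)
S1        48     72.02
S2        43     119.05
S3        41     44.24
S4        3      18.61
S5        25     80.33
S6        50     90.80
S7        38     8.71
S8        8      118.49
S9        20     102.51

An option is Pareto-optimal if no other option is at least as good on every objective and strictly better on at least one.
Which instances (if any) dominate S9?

S1, S3, S5, S6, S7

S1: vCPUs 48≥20, price 72.02≤102.51 — dominates S9.
S3: vCPUs 41≥20, price 44.24≤102.51 — dominates S9.
S5: vCPUs 25≥20, price 80.33≤102.51 — dominates S9.
S6: vCPUs 50≥20, price 90.80≤102.51 — dominates S9.
S7: vCPUs 38≥20, price 8.71≤102.51 — dominates S9.
Others (S2, S4, S8) are each worse than S9 on at least one objective.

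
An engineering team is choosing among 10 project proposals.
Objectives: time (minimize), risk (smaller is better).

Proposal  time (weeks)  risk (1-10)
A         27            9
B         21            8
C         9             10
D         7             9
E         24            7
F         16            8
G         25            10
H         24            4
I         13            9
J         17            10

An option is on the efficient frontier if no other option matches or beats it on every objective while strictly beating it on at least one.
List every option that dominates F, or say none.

A: worse on time (27 vs 16).
B: worse on time (21 vs 16).
C: worse on risk (10 vs 8).
D: worse on risk (9 vs 8).
E: worse on time (24 vs 16).
G: worse on time (25 vs 16).
H: worse on time (24 vs 16).
I: worse on risk (9 vs 8).
J: worse on time (17 vs 16).
No option dominates F.

none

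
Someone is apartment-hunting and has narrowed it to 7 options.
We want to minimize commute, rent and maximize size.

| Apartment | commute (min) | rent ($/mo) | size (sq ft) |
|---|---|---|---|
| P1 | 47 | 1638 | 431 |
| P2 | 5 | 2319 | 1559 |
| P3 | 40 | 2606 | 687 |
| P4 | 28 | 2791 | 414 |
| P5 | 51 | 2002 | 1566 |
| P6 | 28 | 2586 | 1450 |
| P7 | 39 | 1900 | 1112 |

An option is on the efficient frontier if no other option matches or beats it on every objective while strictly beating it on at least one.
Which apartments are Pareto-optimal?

P1, P2, P5, P7

P1: not dominated (best rent).
P2: not dominated (best commute).
P3: dominated by P2 (commute 5≤40, rent 2319≤2606, size 1559≥687).
P4: dominated by P2 (commute 5≤28, rent 2319≤2791, size 1559≥414).
P5: not dominated (best size).
P6: dominated by P2 (commute 5≤28, rent 2319≤2586, size 1559≥1450).
P7: not dominated.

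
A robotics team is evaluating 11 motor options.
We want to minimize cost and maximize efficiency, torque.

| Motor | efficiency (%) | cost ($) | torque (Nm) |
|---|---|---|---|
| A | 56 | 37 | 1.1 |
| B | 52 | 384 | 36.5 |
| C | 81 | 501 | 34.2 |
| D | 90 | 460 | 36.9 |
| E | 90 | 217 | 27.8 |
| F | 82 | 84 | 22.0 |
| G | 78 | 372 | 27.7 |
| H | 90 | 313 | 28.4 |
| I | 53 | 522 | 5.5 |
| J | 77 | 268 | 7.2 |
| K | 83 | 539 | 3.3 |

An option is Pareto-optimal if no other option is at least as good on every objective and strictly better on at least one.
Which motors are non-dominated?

A: not dominated (best cost).
B: not dominated.
C: dominated by D (efficiency 90≥81, cost 460≤501, torque 36.9≥34.2).
D: not dominated (best torque).
E: not dominated.
F: not dominated.
G: dominated by E (efficiency 90≥78, cost 217≤372, torque 27.8≥27.7).
H: not dominated.
I: dominated by C (efficiency 81≥53, cost 501≤522, torque 34.2≥5.5).
J: dominated by E (efficiency 90≥77, cost 217≤268, torque 27.8≥7.2).
K: dominated by D (efficiency 90≥83, cost 460≤539, torque 36.9≥3.3).

A, B, D, E, F, H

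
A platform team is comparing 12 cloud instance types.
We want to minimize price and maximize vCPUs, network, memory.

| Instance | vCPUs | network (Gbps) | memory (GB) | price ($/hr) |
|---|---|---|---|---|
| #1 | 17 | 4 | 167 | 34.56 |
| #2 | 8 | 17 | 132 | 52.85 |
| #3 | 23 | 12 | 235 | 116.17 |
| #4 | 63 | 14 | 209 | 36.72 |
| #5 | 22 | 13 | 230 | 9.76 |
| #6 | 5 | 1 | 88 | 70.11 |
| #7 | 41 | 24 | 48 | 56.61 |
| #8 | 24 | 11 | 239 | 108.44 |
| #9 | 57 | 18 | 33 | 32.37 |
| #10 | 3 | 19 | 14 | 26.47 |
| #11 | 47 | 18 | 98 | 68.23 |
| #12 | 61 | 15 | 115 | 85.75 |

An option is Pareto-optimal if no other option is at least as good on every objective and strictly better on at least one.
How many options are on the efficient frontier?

10

#1: dominated by #5 (vCPUs 22≥17, network 13≥4, memory 230≥167, price 9.76≤34.56).
#2: not dominated.
#3: not dominated.
#4: not dominated (best vCPUs).
#5: not dominated (best price).
#6: dominated by #1 (vCPUs 17≥5, network 4≥1, memory 167≥88, price 34.56≤70.11).
#7: not dominated (best network).
#8: not dominated (best memory).
#9: not dominated.
#10: not dominated.
#11: not dominated.
#12: not dominated.
Pareto-optimal: #2, #3, #4, #5, #7, #8, #9, #10, #11, #12 → 10.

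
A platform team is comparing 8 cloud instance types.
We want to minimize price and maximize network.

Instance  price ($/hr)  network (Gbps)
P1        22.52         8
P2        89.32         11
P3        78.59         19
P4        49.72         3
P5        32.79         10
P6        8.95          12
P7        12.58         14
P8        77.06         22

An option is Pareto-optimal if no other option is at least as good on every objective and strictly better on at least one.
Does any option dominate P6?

P1: worse on price (22.52 vs 8.95).
P2: worse on price (89.32 vs 8.95).
P3: worse on price (78.59 vs 8.95).
P4: worse on price (49.72 vs 8.95).
P5: worse on price (32.79 vs 8.95).
P7: worse on price (12.58 vs 8.95).
P8: worse on price (77.06 vs 8.95).
No option is at least as good as P6 on every objective and strictly better on one.

No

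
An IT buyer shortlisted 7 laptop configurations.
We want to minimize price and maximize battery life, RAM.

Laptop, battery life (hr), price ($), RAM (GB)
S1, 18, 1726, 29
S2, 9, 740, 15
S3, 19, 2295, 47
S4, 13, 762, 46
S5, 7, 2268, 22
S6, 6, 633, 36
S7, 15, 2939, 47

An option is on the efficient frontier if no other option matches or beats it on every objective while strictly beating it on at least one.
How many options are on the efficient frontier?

5

S1: not dominated.
S2: not dominated.
S3: not dominated (best battery life).
S4: not dominated.
S5: dominated by S1 (battery life 18≥7, price 1726≤2268, RAM 29≥22).
S6: not dominated (best price).
S7: dominated by S3 (battery life 19≥15, price 2295≤2939, RAM 47≥47).
Pareto-optimal: S1, S2, S3, S4, S6 → 5.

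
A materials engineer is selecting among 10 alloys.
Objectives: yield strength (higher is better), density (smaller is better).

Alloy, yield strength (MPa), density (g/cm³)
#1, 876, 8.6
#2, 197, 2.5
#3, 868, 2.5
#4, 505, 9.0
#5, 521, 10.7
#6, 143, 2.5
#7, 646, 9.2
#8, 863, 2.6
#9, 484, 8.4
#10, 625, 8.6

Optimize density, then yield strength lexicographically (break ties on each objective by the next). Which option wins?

First minimize density: best is 2.5, kept {#2, #3, #6}.
Then maximize yield strength: best is 868, kept {#3}.

#3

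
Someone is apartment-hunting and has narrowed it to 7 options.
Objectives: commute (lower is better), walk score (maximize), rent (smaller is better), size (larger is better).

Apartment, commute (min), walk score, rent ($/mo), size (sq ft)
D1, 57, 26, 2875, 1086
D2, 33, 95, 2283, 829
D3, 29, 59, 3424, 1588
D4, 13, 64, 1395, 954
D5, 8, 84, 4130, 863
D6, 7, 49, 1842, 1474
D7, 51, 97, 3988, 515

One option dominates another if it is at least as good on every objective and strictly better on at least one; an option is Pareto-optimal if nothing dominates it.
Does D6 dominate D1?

D6 vs D1: commute 7≤57, walk score 49≥26, rent 1842≤2875, size 1474≥1086 — D6 is at least as good on every objective with at least one strict improvement.

Yes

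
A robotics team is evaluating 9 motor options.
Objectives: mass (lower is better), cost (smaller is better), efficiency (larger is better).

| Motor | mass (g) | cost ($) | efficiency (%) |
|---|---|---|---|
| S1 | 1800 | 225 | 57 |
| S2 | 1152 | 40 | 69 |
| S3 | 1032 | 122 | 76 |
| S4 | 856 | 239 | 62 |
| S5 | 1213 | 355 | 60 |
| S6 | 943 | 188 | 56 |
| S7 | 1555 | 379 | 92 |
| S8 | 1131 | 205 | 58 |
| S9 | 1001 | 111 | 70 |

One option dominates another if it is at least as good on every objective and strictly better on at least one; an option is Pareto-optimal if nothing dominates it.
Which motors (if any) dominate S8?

S3, S9

S3: mass 1032≤1131, cost 122≤205, efficiency 76≥58 — dominates S8.
S9: mass 1001≤1131, cost 111≤205, efficiency 70≥58 — dominates S8.
Others (S1, S2, S4, S5, S6, S7) are each worse than S8 on at least one objective.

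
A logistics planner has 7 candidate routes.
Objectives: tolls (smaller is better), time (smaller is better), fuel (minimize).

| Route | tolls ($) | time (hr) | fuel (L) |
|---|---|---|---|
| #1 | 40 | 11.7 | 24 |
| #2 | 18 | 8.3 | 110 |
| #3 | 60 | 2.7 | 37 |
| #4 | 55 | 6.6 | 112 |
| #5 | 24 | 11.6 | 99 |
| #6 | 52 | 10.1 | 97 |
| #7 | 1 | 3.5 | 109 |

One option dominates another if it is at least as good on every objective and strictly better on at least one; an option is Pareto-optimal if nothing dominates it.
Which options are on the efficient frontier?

#1, #3, #5, #6, #7

#1: not dominated (best fuel).
#2: dominated by #7 (tolls 1≤18, time 3.5≤8.3, fuel 109≤110).
#3: not dominated (best time).
#4: dominated by #7 (tolls 1≤55, time 3.5≤6.6, fuel 109≤112).
#5: not dominated.
#6: not dominated.
#7: not dominated (best tolls).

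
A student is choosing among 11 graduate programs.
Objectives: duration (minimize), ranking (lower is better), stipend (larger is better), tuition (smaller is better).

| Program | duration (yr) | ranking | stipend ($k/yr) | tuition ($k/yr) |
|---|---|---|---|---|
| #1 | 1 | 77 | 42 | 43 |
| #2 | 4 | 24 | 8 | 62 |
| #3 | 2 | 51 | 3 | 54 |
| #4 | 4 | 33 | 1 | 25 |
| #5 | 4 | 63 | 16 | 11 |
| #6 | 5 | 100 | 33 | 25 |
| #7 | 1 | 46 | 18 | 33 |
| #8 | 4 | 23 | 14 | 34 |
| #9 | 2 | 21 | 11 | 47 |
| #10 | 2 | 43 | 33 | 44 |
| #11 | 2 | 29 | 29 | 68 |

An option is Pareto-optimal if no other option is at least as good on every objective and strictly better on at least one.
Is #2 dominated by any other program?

Yes

#8 vs #2: duration 4≤4, ranking 23≤24, stipend 14≥8, tuition 34≤62 — #8 is at least as good on every objective and strictly better on at least one, so #8 dominates #2.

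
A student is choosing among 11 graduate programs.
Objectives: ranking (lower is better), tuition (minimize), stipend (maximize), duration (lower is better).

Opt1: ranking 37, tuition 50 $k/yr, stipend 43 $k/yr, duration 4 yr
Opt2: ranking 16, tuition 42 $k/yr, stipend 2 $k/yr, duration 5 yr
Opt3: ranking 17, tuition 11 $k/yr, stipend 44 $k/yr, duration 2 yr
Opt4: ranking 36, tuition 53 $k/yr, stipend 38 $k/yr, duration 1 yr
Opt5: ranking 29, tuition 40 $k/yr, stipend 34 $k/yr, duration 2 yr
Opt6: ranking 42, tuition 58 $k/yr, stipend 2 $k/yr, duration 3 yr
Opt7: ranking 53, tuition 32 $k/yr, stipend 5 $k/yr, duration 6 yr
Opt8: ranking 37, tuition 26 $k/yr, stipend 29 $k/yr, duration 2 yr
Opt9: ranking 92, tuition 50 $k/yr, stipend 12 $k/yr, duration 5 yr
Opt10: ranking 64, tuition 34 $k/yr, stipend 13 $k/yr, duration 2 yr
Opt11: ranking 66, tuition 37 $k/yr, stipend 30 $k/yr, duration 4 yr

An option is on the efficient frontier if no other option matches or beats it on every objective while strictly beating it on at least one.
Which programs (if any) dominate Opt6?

Opt3, Opt4, Opt5, Opt8

Opt3: ranking 17≤42, tuition 11≤58, stipend 44≥2, duration 2≤3 — dominates Opt6.
Opt4: ranking 36≤42, tuition 53≤58, stipend 38≥2, duration 1≤3 — dominates Opt6.
Opt5: ranking 29≤42, tuition 40≤58, stipend 34≥2, duration 2≤3 — dominates Opt6.
Opt8: ranking 37≤42, tuition 26≤58, stipend 29≥2, duration 2≤3 — dominates Opt6.
Others (Opt1, Opt2, Opt7, Opt9, Opt10, Opt11) are each worse than Opt6 on at least one objective.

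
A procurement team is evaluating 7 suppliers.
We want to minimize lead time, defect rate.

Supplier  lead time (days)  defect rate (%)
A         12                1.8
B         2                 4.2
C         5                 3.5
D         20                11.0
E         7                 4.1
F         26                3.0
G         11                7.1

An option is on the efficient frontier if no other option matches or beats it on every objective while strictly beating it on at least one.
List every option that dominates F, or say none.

A

A: lead time 12≤26, defect rate 1.8≤3.0 — dominates F.
Others (B, C, D, E, G) are each worse than F on at least one objective.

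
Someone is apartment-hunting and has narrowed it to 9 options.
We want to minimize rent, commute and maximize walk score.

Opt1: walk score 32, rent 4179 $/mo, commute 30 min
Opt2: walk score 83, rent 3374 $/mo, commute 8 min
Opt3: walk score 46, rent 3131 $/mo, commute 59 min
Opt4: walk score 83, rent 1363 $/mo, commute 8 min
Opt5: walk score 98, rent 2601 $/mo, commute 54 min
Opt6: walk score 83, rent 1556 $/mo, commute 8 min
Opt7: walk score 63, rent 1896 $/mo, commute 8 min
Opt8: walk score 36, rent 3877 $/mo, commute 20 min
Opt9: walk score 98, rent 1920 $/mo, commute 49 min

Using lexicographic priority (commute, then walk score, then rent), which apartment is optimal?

First minimize commute: best is 8, kept {Opt2, Opt4, Opt6, Opt7}.
Then maximize walk score: best is 83, kept {Opt2, Opt4, Opt6}.
Then minimize rent: best is 1363, kept {Opt4}.

Opt4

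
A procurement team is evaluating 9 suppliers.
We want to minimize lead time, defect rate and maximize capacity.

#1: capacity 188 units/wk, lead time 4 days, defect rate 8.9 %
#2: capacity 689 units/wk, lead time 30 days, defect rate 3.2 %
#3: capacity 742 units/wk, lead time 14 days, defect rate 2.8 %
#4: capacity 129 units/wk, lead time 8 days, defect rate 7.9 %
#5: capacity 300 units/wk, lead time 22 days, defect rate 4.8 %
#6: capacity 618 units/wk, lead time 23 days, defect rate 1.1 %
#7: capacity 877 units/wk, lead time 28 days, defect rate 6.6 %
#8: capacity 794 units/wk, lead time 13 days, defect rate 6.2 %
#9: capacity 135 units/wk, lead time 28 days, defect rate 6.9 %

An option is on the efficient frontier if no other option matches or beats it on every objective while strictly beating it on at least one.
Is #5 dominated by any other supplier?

Yes

#3 vs #5: capacity 742≥300, lead time 14≤22, defect rate 2.8≤4.8 — #3 is at least as good on every objective and strictly better on at least one, so #3 dominates #5.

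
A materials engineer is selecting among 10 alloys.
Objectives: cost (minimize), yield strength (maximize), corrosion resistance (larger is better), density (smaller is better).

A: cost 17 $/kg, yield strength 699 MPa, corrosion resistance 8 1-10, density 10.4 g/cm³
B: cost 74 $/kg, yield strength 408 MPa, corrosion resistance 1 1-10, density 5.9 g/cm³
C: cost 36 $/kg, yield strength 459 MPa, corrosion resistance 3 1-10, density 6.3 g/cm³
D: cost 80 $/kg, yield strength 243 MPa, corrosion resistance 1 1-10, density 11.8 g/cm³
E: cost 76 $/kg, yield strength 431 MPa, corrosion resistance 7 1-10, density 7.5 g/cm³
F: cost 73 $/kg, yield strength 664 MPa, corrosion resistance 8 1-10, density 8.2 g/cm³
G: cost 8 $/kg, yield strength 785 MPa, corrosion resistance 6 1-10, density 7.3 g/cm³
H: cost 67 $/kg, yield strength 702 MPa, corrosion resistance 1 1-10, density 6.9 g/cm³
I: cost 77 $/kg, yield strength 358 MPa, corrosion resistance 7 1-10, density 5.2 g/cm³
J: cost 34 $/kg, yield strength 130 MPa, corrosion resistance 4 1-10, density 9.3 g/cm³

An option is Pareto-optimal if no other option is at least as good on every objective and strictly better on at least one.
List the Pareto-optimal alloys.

A, B, C, E, F, G, H, I

A: not dominated.
B: not dominated.
C: not dominated.
D: dominated by A (cost 17≤80, yield strength 699≥243, corrosion resistance 8≥1, density 10.4≤11.8).
E: not dominated.
F: not dominated.
G: not dominated (best cost).
H: not dominated.
I: not dominated (best density).
J: dominated by G (cost 8≤34, yield strength 785≥130, corrosion resistance 6≥4, density 7.3≤9.3).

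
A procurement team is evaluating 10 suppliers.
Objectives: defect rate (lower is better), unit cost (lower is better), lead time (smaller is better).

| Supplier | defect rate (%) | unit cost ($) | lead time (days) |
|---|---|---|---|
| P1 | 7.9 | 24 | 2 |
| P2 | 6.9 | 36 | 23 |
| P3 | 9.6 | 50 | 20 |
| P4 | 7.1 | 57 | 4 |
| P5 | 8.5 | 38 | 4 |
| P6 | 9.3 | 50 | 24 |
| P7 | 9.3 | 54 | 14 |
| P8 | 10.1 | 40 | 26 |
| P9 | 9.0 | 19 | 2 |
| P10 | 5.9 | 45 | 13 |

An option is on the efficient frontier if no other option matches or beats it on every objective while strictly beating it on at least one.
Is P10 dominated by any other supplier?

No

P1: worse on defect rate (7.9 vs 5.9).
P2: worse on defect rate (6.9 vs 5.9).
P3: worse on defect rate (9.6 vs 5.9).
P4: worse on defect rate (7.1 vs 5.9).
P5: worse on defect rate (8.5 vs 5.9).
P6: worse on defect rate (9.3 vs 5.9).
P7: worse on defect rate (9.3 vs 5.9).
P8: worse on defect rate (10.1 vs 5.9).
P9: worse on defect rate (9.0 vs 5.9).
No option is at least as good as P10 on every objective and strictly better on one.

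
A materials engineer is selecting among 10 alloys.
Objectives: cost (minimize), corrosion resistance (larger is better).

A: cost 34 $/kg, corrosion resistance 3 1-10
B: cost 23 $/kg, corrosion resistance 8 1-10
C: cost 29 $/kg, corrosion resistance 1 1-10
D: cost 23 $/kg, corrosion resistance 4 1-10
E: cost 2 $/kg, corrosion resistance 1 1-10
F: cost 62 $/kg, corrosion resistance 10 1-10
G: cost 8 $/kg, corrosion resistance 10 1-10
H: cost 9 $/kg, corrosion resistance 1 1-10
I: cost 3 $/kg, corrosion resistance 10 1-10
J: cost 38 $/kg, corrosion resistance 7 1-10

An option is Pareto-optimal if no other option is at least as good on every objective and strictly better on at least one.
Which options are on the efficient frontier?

A: dominated by B (cost 23≤34, corrosion resistance 8≥3).
B: dominated by G (cost 8≤23, corrosion resistance 10≥8).
C: dominated by B (cost 23≤29, corrosion resistance 8≥1).
D: dominated by B (cost 23≤23, corrosion resistance 8≥4).
E: not dominated (best cost).
F: dominated by G (cost 8≤62, corrosion resistance 10≥10).
G: dominated by I (cost 3≤8, corrosion resistance 10≥10).
H: dominated by E (cost 2≤9, corrosion resistance 1≥1).
I: not dominated.
J: dominated by B (cost 23≤38, corrosion resistance 8≥7).

E, I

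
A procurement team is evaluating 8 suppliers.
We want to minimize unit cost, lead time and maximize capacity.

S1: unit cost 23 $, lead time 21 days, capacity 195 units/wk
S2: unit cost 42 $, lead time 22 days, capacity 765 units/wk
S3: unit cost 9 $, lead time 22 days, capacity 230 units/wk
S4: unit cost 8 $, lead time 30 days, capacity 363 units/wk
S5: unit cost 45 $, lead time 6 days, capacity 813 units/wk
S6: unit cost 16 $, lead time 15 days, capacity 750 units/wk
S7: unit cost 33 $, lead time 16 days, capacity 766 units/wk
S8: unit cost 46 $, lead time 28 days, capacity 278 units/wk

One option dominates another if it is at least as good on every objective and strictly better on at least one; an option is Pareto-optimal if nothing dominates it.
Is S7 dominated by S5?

No

S5 vs S7: S5 is worse on unit cost (45 vs 33), so it does not dominate S7.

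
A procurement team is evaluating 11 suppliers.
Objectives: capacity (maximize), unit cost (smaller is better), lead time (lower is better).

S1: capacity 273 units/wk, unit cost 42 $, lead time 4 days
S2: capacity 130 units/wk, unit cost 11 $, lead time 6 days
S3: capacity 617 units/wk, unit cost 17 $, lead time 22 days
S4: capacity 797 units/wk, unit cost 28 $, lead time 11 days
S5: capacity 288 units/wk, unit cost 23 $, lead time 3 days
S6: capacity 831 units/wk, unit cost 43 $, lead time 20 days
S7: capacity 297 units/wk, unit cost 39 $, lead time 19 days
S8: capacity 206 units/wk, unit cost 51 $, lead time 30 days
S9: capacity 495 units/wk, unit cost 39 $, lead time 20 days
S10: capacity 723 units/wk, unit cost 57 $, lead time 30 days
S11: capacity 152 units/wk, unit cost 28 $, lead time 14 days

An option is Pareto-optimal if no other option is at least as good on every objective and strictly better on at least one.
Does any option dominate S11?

Yes

S4 vs S11: capacity 797≥152, unit cost 28≤28, lead time 11≤14 — S4 is at least as good on every objective and strictly better on at least one, so S4 dominates S11.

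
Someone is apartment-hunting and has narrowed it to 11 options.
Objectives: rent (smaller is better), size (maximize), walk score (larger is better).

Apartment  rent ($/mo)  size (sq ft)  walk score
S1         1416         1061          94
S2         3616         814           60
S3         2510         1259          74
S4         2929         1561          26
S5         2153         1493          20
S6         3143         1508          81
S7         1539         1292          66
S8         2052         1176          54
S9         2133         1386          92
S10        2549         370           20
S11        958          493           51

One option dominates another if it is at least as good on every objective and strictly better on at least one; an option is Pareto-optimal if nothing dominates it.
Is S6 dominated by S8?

S8 vs S6: S8 is worse on size (1176 vs 1508), so it does not dominate S6.

No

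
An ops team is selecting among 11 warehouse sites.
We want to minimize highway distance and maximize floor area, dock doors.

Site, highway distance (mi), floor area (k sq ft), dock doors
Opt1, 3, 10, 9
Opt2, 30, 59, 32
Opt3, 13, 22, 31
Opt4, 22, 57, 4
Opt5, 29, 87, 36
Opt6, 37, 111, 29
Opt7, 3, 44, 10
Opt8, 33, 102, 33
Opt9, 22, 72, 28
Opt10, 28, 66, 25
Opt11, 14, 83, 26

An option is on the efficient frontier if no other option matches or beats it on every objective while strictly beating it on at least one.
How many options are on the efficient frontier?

Opt1: dominated by Opt7 (highway distance 3≤3, floor area 44≥10, dock doors 10≥9).
Opt2: dominated by Opt5 (highway distance 29≤30, floor area 87≥59, dock doors 36≥32).
Opt3: not dominated.
Opt4: dominated by Opt9 (highway distance 22≤22, floor area 72≥57, dock doors 28≥4).
Opt5: not dominated (best dock doors).
Opt6: not dominated (best floor area).
Opt7: not dominated.
Opt8: not dominated.
Opt9: not dominated.
Opt10: dominated by Opt9 (highway distance 22≤28, floor area 72≥66, dock doors 28≥25).
Opt11: not dominated.
Pareto-optimal: Opt3, Opt5, Opt6, Opt7, Opt8, Opt9, Opt11 → 7.

7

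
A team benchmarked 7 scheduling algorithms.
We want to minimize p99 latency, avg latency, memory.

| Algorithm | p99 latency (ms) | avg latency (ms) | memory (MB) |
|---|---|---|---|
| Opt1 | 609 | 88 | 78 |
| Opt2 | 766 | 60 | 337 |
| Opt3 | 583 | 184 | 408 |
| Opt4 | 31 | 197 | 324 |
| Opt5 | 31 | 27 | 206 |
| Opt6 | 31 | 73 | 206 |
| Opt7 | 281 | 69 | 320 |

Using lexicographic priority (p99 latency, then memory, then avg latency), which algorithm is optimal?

Opt5

First minimize p99 latency: best is 31, kept {Opt4, Opt5, Opt6}.
Then minimize memory: best is 206, kept {Opt5, Opt6}.
Then minimize avg latency: best is 27, kept {Opt5}.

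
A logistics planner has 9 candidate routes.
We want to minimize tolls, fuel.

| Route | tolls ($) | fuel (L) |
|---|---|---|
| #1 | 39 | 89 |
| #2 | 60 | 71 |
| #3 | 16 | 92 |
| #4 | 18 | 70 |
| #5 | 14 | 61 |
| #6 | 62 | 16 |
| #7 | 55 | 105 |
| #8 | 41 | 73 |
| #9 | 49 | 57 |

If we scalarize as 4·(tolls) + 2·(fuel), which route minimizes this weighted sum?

#1: 4·39 + 2·89 = 334
#2: 4·60 + 2·71 = 382
#3: 4·16 + 2·92 = 248
#4: 4·18 + 2·70 = 212
#5: 4·14 + 2·61 = 178
#6: 4·62 + 2·16 = 280
#7: 4·55 + 2·105 = 430
#8: 4·41 + 2·73 = 310
#9: 4·49 + 2·57 = 310
Lowest: #5 at 178.

#5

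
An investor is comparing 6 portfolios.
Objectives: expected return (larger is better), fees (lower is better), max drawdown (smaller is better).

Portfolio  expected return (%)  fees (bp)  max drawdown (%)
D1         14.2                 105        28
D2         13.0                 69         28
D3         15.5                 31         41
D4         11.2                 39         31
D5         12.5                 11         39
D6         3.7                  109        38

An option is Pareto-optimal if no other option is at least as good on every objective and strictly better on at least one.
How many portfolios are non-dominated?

5

D1: not dominated.
D2: not dominated.
D3: not dominated (best expected return).
D4: not dominated.
D5: not dominated (best fees).
D6: dominated by D1 (expected return 14.2≥3.7, fees 105≤109, max drawdown 28≤38).
Pareto-optimal: D1, D2, D3, D4, D5 → 5.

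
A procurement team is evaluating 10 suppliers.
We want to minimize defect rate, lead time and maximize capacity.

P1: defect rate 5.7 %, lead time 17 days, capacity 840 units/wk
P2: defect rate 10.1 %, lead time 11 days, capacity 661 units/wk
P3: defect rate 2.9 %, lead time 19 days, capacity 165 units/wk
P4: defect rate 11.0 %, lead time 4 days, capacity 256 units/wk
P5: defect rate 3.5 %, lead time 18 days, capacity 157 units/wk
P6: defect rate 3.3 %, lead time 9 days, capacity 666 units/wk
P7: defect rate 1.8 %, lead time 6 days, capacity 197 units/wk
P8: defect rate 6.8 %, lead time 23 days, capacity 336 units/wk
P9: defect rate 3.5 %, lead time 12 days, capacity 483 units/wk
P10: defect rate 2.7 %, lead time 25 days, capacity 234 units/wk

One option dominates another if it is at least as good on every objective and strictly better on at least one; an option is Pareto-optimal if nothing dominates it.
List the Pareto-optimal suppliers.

P1, P4, P6, P7, P10

P1: not dominated (best capacity).
P2: dominated by P6 (defect rate 3.3≤10.1, lead time 9≤11, capacity 666≥661).
P3: dominated by P7 (defect rate 1.8≤2.9, lead time 6≤19, capacity 197≥165).
P4: not dominated (best lead time).
P5: dominated by P6 (defect rate 3.3≤3.5, lead time 9≤18, capacity 666≥157).
P6: not dominated.
P7: not dominated (best defect rate).
P8: dominated by P1 (defect rate 5.7≤6.8, lead time 17≤23, capacity 840≥336).
P9: dominated by P6 (defect rate 3.3≤3.5, lead time 9≤12, capacity 666≥483).
P10: not dominated.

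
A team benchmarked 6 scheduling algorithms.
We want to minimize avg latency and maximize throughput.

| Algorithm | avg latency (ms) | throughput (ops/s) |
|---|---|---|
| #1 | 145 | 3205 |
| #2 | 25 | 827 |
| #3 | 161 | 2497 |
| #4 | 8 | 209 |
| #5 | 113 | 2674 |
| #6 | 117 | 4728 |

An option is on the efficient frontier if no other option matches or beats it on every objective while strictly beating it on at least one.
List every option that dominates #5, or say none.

none

#1: worse on avg latency (145 vs 113).
#2: worse on throughput (827 vs 2674).
#3: worse on avg latency (161 vs 113).
#4: worse on throughput (209 vs 2674).
#6: worse on avg latency (117 vs 113).
No option dominates #5.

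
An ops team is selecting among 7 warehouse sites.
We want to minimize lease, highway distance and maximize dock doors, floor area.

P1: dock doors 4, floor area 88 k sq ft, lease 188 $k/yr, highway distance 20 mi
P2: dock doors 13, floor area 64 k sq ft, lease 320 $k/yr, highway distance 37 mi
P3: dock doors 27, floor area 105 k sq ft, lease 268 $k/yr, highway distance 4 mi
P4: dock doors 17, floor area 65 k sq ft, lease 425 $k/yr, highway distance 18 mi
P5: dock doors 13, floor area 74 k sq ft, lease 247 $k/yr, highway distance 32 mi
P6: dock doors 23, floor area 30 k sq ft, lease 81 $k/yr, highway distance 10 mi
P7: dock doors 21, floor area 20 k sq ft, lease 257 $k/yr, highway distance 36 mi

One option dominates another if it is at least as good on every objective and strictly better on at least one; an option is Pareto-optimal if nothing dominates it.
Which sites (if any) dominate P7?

P6

P6: dock doors 23≥21, floor area 30≥20, lease 81≤257, highway distance 10≤36 — dominates P7.
Others (P1, P2, P3, P4, P5) are each worse than P7 on at least one objective.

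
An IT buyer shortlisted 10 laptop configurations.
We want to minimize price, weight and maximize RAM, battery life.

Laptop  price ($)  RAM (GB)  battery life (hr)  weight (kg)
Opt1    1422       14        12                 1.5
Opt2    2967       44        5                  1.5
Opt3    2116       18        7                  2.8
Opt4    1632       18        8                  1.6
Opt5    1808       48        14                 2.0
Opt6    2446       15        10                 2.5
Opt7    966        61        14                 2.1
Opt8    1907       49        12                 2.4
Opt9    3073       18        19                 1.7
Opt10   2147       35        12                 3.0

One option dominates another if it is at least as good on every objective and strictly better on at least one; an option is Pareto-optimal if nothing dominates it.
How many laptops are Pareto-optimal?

Opt1: not dominated.
Opt2: not dominated.
Opt3: dominated by Opt4 (price 1632≤2116, RAM 18≥18, battery life 8≥7, weight 1.6≤2.8).
Opt4: not dominated.
Opt5: not dominated.
Opt6: dominated by Opt5 (price 1808≤2446, RAM 48≥15, battery life 14≥10, weight 2.0≤2.5).
Opt7: not dominated (best price).
Opt8: dominated by Opt7 (price 966≤1907, RAM 61≥49, battery life 14≥12, weight 2.1≤2.4).
Opt9: not dominated (best battery life).
Opt10: dominated by Opt5 (price 1808≤2147, RAM 48≥35, battery life 14≥12, weight 2.0≤3.0).
Pareto-optimal: Opt1, Opt2, Opt4, Opt5, Opt7, Opt9 → 6.

6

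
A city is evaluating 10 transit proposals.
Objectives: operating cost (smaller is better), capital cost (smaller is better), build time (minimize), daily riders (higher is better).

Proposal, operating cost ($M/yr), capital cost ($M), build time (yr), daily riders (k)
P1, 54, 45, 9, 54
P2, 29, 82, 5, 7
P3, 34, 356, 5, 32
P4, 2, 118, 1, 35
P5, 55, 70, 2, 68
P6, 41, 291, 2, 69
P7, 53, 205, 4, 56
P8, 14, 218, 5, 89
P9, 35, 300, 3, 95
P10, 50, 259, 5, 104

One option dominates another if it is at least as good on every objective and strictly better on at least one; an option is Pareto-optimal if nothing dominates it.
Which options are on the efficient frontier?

P1: not dominated (best capital cost).
P2: not dominated.
P3: dominated by P4 (operating cost 2≤34, capital cost 118≤356, build time 1≤5, daily riders 35≥32).
P4: not dominated (best operating cost).
P5: not dominated.
P6: not dominated.
P7: not dominated.
P8: not dominated.
P9: not dominated.
P10: not dominated (best daily riders).

P1, P2, P4, P5, P6, P7, P8, P9, P10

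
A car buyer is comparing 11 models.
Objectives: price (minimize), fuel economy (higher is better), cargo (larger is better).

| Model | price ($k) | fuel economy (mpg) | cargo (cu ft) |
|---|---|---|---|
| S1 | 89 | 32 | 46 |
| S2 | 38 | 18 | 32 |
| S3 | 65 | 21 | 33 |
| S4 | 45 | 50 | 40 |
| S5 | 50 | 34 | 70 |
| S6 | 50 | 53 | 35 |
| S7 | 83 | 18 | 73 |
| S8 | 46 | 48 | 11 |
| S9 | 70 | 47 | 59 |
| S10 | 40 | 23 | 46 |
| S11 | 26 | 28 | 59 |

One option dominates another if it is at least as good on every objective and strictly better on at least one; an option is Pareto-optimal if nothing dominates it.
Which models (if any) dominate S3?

S4: price 45≤65, fuel economy 50≥21, cargo 40≥33 — dominates S3.
S5: price 50≤65, fuel economy 34≥21, cargo 70≥33 — dominates S3.
S6: price 50≤65, fuel economy 53≥21, cargo 35≥33 — dominates S3.
S10: price 40≤65, fuel economy 23≥21, cargo 46≥33 — dominates S3.
S11: price 26≤65, fuel economy 28≥21, cargo 59≥33 — dominates S3.
Others (S1, S2, S7, S8, S9) are each worse than S3 on at least one objective.

S4, S5, S6, S10, S11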